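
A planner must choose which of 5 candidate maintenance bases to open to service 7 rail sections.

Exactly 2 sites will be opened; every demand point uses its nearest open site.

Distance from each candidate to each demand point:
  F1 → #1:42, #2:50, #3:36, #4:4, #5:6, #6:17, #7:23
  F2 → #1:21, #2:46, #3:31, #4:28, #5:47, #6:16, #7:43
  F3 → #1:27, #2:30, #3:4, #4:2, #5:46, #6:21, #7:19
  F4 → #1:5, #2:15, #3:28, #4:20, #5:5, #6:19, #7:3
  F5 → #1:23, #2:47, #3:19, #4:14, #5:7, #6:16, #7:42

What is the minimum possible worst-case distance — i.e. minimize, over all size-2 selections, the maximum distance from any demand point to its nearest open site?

Open {F3, F4}.
  Farthest demand point is #6 at distance 19 (to F4); all others are ≤ 19.
With {F4, F5} the worst case is 19.
With {F1, F4} the worst case is 28.
No size-2 selection achieves below 19.

19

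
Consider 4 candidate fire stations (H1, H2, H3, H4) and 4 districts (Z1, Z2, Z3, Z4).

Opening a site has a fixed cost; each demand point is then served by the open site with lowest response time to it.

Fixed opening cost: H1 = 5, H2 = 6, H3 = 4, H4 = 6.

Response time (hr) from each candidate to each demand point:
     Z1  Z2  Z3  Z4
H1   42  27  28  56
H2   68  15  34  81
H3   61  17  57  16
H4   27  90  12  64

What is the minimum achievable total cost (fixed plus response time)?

82

Open {H3, H4}: assign each demand point to its cheapest open site.
  Z1→H4 27, Z2→H3 17, Z3→H4 12, Z4→H3 16
  response time 72, fixed 10 → total 82.
Compare {H2, H3, H4}: response time 70 + fixed 16 = 86.
Compare {H1, H3, H4}: response time 72 + fixed 15 = 87.
Compare {H1, H2, H3, H4}: response time 70 + fixed 21 = 91.
All other subsets cost ≥ 86. Minimum total cost: 82.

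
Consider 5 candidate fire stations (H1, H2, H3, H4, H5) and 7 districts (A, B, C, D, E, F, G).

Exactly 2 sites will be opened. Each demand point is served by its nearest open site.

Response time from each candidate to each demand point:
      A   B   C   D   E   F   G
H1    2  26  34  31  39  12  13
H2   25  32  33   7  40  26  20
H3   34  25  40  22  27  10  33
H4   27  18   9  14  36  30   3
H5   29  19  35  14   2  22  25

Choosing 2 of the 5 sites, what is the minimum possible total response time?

Open {H1, H4}.
  A→H1 2, B→H4 18, C→H4 9, D→H4 14, E→H4 36, F→H1 12, G→H4 3  ⇒ total 94.
Compare {H4, H5}: total 95.
Compare {H1, H5}: total 96.
No size-2 selection does better; minimum is 94.

94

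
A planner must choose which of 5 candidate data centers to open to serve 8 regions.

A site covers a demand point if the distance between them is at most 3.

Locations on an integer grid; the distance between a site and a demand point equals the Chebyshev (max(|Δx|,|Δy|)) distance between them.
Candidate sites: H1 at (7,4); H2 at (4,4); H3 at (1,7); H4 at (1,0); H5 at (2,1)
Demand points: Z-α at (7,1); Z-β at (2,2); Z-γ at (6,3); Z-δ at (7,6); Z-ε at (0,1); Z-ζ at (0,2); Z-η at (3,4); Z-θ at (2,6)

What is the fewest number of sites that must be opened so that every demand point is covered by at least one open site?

Coverage sets (demand points within 3 of each site):
  H1: {Z-α, Z-γ, Z-δ}
  H2: {Z-α, Z-β, Z-γ, Z-δ, Z-η, Z-θ}
  H3: {Z-η, Z-θ}
  H4: {Z-β, Z-ε, Z-ζ}
  H5: {Z-β, Z-ε, Z-ζ, Z-η}
No single site covers all 8 demand points.
But {H2, H4} covers everything, so the minimum is 2.

2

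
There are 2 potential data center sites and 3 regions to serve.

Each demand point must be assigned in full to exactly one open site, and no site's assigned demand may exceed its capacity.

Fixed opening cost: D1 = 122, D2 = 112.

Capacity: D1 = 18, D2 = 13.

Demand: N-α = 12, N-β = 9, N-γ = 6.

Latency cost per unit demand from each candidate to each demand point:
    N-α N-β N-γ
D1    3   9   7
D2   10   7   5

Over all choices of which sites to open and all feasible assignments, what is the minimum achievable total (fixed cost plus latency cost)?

Open {D1, D2}; cheapest assignment that respects the capacities:
  D1 (cap 18, load 18): N-α, N-γ — cost 12×3 + 6×7 = 78
  D2 (cap 13, load 9): N-β — cost 9×7 = 63
  Shipping 141, fixed 234 → total 375.
  Any other capacity-feasible assignment to {D1, D2} ships for at least 141.
Total demand is 27 and no other set of sites has combined capacity ≥ 27, so {D1, D2} is the only feasible choice of open sites. Minimum: 375.

375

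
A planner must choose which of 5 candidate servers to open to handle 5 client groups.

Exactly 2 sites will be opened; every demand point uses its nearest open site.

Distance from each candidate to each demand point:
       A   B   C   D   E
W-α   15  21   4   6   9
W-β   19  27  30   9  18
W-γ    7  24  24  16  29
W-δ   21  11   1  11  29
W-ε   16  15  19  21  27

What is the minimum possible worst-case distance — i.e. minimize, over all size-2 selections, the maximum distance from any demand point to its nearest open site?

15

Open {W-α, W-δ}.
  Farthest demand point is A at distance 15 (to W-α); all others are ≤ 15.
With {W-α, W-ε} the worst case is 15.
With {W-β, W-δ} the worst case is 19.
No size-2 selection achieves below 15.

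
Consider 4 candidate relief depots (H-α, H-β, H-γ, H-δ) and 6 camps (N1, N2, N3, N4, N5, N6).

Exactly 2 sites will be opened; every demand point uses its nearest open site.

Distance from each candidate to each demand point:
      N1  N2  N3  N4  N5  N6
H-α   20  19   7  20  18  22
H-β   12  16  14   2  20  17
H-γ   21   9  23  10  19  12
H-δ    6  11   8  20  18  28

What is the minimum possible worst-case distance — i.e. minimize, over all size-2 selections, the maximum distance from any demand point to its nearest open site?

Open {H-α, H-β}.
  Farthest demand point is N5 at distance 18 (to H-α); all others are ≤ 18.
With {H-β, H-δ} the worst case is 18.
With {H-γ, H-δ} the worst case is 18.
No size-2 selection achieves below 18.

18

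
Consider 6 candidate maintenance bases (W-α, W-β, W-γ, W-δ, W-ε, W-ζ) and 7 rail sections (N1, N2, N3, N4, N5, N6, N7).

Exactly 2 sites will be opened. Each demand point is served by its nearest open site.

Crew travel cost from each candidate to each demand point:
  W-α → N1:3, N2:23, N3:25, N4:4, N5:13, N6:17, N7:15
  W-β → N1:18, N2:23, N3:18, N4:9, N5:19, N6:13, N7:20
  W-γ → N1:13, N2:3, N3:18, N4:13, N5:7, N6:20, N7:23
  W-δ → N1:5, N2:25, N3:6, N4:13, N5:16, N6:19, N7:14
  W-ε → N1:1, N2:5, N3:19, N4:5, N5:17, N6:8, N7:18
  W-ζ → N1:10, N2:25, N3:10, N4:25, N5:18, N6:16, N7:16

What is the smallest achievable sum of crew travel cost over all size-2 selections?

55

Open {W-δ, W-ε}.
  N1→W-ε 1, N2→W-ε 5, N3→W-δ 6, N4→W-ε 5, N5→W-δ 16, N6→W-ε 8, N7→W-δ 14  ⇒ total 55.
Compare {W-γ, W-ε}: total 60.
Compare {W-ε, W-ζ}: total 62.
No size-2 selection does better; minimum is 55.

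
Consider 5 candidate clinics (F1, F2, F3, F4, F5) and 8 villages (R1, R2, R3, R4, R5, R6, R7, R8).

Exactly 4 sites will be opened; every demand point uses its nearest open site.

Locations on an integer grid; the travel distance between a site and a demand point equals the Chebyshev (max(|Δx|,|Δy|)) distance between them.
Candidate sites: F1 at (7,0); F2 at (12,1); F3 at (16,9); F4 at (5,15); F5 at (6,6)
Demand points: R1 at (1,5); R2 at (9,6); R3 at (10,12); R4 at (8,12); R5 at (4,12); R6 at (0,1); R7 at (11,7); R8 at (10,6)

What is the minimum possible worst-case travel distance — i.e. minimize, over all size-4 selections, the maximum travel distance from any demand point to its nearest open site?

Open {F1, F2, F3, F5}.
  Farthest demand point is R3 at travel distance 6 (to F3); all others are ≤ 6.
With {F1, F2, F4, F5} the worst case is 6.
With {F1, F3, F4, F5} the worst case is 6.
No size-4 selection achieves below 6.

6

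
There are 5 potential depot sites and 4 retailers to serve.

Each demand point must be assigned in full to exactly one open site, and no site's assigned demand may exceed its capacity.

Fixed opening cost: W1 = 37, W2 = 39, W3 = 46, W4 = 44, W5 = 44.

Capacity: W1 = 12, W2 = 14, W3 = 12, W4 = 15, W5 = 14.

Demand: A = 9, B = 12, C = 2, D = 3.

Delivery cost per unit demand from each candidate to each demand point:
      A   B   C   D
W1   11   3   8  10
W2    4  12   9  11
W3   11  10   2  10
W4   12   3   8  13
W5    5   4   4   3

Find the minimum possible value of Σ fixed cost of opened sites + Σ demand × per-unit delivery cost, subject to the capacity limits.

179

Open {W1, W5}; cheapest assignment that respects the capacities:
  W1 (cap 12, load 12): B — cost 12×3 = 36
  W5 (cap 14, load 14): A, C, D — cost 9×5 + 2×4 + 3×3 = 62
  Shipping 98, fixed 81 → total 179.
  Any other capacity-feasible assignment to {W1, W5} ships for at least 98.
Compare {W4, W5}: its best feasible assignment gives total 186.
Compare {W1, W2}: its best feasible assignment gives total 199.
Every other set of open sites that can feasibly serve all demand totals ≥ 186 even under its best assignment. Minimum: 179.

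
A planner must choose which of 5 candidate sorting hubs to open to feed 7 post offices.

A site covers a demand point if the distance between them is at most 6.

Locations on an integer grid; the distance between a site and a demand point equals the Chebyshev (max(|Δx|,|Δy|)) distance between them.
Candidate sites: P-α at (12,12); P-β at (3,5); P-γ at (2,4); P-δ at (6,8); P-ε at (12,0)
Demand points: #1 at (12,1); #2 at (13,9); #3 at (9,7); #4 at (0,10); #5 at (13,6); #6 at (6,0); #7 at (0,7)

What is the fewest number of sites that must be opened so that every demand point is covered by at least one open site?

Coverage sets (demand points within 6 of each site):
  P-α: {#2, #3, #5}
  P-β: {#3, #4, #6, #7}
  P-γ: {#4, #6, #7}
  P-δ: {#3, #4, #7}
  P-ε: {#1, #5, #6}
No 2 sites suffice: every size-2 union leaves at least one demand point uncovered.
But {P-α, P-β, P-ε} covers everything, so the minimum is 3.

3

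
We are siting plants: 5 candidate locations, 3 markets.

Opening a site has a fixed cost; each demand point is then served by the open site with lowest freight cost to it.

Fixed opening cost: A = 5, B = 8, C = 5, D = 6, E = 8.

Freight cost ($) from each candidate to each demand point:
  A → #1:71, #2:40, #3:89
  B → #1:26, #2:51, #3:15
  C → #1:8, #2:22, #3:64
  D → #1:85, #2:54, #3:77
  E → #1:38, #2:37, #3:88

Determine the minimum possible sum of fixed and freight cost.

58

Open {B, C}: assign each demand point to its cheapest open site.
  #1→C 8, #2→C 22, #3→B 15
  freight cost 45, fixed 13 → total 58.
Compare {A, B, C}: freight cost 45 + fixed 18 = 63.
Compare {B, C, D}: freight cost 45 + fixed 19 = 64.
Compare {B, C, E}: freight cost 45 + fixed 21 = 66.
All other subsets cost ≥ 63. Minimum total cost: 58.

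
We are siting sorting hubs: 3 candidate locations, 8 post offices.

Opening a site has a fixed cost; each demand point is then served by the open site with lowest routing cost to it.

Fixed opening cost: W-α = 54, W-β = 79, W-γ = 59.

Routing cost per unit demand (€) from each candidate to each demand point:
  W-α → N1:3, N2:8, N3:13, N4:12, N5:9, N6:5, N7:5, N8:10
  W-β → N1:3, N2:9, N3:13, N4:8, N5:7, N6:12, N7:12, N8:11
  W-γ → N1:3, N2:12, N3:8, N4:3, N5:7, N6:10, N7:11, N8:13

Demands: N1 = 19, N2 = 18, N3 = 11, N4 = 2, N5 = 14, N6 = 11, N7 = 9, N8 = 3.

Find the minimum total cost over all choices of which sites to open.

636

Open {W-α, W-γ}: assign each demand point to its cheapest open site.
  N1→W-α 19×3=57, N2→W-α 18×8=144, N3→W-γ 11×8=88, N4→W-γ 2×3=6, N5→W-γ 14×7=98, N6→W-α 11×5=55, N7→W-α 9×5=45, N8→W-α 3×10=30
  routing cost 523, fixed 113 → total 636.
Compare {W-α}: routing cost 624 + fixed 54 = 678.
Compare {W-α, W-β, W-γ}: routing cost 523 + fixed 192 = 715.
Compare {W-α, W-β}: routing cost 588 + fixed 133 = 721.
All other subsets cost ≥ 678. Minimum total cost: 636.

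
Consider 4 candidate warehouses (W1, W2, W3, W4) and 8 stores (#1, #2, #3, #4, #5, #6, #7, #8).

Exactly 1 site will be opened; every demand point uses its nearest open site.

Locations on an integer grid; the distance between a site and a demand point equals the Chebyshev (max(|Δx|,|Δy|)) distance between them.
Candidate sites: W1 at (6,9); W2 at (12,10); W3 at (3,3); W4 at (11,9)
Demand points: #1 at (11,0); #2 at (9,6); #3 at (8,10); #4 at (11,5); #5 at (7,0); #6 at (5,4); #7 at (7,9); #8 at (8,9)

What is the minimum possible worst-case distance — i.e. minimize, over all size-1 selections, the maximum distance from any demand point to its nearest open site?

Open {W3}.
  Farthest demand point is #1 at distance 8 (to W3); all others are ≤ 8.
With {W1} the worst case is 9.
With {W4} the worst case is 9.
No size-1 selection achieves below 8.

8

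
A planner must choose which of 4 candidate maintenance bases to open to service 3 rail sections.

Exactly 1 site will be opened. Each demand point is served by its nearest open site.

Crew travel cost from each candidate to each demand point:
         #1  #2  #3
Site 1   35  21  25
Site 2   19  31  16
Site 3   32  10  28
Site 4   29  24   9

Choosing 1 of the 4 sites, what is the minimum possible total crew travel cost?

62

Open {Site 4}.
  #1→Site 4 29, #2→Site 4 24, #3→Site 4 9  ⇒ total 62.
Compare {Site 2}: total 66.
Compare {Site 3}: total 70.
No size-1 selection does better; minimum is 62.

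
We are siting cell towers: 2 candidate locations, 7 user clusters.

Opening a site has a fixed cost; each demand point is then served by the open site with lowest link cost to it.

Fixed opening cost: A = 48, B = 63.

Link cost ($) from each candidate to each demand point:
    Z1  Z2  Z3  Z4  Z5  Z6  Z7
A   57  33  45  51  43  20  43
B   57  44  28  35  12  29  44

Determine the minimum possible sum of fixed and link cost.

Open {B}: assign each demand point to its cheapest open site.
  Z1→B 57, Z2→B 44, Z3→B 28, Z4→B 35, Z5→B 12, Z6→B 29, Z7→B 44
  link cost 249, fixed 63 → total 312.
Compare {A, B}: link cost 228 + fixed 111 = 339.
Compare {A}: link cost 292 + fixed 48 = 340.

312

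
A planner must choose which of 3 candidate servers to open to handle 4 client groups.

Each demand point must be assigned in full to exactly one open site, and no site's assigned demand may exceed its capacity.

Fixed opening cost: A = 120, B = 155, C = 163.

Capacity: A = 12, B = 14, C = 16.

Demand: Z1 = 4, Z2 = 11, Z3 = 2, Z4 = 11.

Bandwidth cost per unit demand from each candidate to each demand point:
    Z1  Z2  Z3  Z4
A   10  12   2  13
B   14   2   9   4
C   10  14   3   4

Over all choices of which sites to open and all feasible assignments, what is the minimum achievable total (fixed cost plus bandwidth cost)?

Open {B, C}; cheapest assignment that respects the capacities:
  B (cap 14, load 13): Z2, Z3 — cost 11×2 + 2×9 = 40
  C (cap 16, load 15): Z1, Z4 — cost 4×10 + 11×4 = 84
  Shipping 124, fixed 318 → total 442.
  Any other capacity-feasible assignment to {B, C} ships for at least 124.
Compare {A, B, C}: its best feasible assignment gives total 548.
Every other set of open sites that can feasibly serve all demand totals ≥ 548 even under its best assignment. Minimum: 442.

442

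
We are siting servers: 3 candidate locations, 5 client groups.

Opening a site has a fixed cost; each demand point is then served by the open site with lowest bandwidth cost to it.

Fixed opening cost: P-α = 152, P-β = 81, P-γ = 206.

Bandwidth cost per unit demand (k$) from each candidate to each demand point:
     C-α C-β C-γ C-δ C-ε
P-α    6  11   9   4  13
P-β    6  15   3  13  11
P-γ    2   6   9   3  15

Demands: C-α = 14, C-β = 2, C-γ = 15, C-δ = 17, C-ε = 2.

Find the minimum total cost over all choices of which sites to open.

Open {P-β, P-γ}: assign each demand point to its cheapest open site.
  C-α→P-γ 14×2=28, C-β→P-γ 2×6=12, C-γ→P-β 15×3=45, C-δ→P-γ 17×3=51, C-ε→P-β 2×11=22
  bandwidth cost 158, fixed 287 → total 445.
Compare {P-γ}: bandwidth cost 256 + fixed 206 = 462.
Compare {P-α, P-β}: bandwidth cost 241 + fixed 233 = 474.
Compare {P-β}: bandwidth cost 402 + fixed 81 = 483.
All other subsets cost ≥ 462. Minimum total cost: 445.

445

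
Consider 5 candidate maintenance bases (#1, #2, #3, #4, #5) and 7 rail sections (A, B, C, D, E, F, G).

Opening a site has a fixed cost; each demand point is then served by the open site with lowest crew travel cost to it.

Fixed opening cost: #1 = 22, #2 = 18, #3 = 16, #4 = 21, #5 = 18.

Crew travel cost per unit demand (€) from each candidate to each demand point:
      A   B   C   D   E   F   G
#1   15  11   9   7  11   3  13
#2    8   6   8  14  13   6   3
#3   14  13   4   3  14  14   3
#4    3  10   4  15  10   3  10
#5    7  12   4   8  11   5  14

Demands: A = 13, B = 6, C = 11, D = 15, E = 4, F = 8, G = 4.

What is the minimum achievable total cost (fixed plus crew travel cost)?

Open {#2, #3, #4}: assign each demand point to its cheapest open site.
  A→#4 13×3=39, B→#2 6×6=36, C→#3 11×4=44, D→#3 15×3=45, E→#4 4×10=40, F→#4 8×3=24, G→#2 4×3=12
  crew travel cost 240, fixed 55 → total 295.
Compare {#3, #4}: crew travel cost 264 + fixed 37 = 301.
Compare {#2, #3, #4, #5}: crew travel cost 240 + fixed 73 = 313.
Compare {#1, #2, #3, #4}: crew travel cost 240 + fixed 77 = 317.
All other subsets cost ≥ 301. Minimum total cost: 295.

295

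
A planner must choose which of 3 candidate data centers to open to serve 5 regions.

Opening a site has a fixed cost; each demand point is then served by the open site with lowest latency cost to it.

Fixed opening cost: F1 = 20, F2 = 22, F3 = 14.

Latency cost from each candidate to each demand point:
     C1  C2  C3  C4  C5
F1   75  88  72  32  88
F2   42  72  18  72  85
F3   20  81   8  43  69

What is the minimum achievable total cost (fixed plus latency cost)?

235

Open {F3}: assign each demand point to its cheapest open site.
  C1→F3 20, C2→F3 81, C3→F3 8, C4→F3 43, C5→F3 69
  latency cost 221, fixed 14 → total 235.
Compare {F1, F3}: latency cost 210 + fixed 34 = 244.
Compare {F2, F3}: latency cost 212 + fixed 36 = 248.
Compare {F1, F2, F3}: latency cost 201 + fixed 56 = 257.
All other subsets cost ≥ 244. Minimum total cost: 235.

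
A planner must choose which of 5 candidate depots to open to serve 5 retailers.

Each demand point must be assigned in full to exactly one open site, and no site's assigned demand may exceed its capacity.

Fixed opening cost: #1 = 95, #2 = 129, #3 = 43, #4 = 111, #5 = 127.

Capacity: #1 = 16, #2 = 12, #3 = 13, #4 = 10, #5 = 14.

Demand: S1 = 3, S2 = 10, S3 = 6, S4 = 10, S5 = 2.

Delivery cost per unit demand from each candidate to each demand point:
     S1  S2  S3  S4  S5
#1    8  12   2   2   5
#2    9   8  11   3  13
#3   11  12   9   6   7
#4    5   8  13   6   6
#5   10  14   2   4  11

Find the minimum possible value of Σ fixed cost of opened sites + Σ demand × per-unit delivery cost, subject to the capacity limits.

Open {#1, #3, #4}; cheapest assignment that respects the capacities:
  #1 (cap 16, load 16): S3, S4 — cost 6×2 + 10×2 = 32
  #3 (cap 13, load 5): S1, S5 — cost 3×11 + 2×7 = 47
  #4 (cap 10, load 10): S2 — cost 10×8 = 80
  Shipping 159, fixed 249 → total 408.
  Any other capacity-feasible assignment to {#1, #3, #4} ships for at least 159.
Compare {#1, #2, #3}: its best feasible assignment gives total 426.
Compare {#1, #3, #5}: its best feasible assignment gives total 451.
Every other set of open sites that can feasibly serve all demand totals ≥ 426 even under its best assignment. Minimum: 408.

408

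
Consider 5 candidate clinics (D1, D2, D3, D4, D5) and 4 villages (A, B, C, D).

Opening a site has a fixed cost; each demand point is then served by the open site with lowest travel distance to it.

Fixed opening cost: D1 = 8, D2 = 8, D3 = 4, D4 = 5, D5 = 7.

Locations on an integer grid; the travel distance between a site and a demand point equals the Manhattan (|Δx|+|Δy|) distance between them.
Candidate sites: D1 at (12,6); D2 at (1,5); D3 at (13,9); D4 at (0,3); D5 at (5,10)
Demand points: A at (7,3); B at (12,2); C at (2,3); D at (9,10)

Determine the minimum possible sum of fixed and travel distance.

31

Open {D3, D4}: assign each demand point to its cheapest open site.
  A→D4 7, B→D3 8, C→D4 2, D→D3 5
  travel distance 22, fixed 9 → total 31.
Compare {D1, D4}: travel distance 20 + fixed 13 = 33.
Compare {D1, D3, D4}: travel distance 18 + fixed 17 = 35.
Compare {D2, D3}: travel distance 24 + fixed 12 = 36.
All other subsets cost ≥ 33. Minimum total cost: 31.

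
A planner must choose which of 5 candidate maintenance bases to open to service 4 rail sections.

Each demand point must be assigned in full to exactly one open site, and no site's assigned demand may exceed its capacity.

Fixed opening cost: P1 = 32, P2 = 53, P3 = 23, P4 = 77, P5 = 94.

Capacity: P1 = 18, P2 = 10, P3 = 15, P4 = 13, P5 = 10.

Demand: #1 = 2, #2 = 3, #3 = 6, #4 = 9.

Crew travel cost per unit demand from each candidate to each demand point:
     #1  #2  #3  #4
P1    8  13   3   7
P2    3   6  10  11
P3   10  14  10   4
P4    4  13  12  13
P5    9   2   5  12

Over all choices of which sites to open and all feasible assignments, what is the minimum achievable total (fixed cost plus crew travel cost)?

Open {P1, P3}; cheapest assignment that respects the capacities:
  P1 (cap 18, load 11): #1, #2, #3 — cost 2×8 + 3×13 + 6×3 = 73
  P3 (cap 15, load 9): #4 — cost 9×4 = 36
  Shipping 109, fixed 55 → total 164.
  Any other capacity-feasible assignment to {P1, P3} ships for at least 109.
Compare {P1, P2, P3}: its best feasible assignment gives total 186.
Compare {P1, P2}: its best feasible assignment gives total 190.
Every other set of open sites that can feasibly serve all demand totals ≥ 186 even under its best assignment. Minimum: 164.

164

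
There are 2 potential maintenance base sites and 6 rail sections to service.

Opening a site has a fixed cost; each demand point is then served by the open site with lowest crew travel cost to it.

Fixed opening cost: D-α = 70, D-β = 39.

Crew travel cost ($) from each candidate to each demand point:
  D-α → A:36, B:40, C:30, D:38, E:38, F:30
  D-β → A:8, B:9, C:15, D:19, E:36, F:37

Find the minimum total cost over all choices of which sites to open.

Open {D-β}: assign each demand point to its cheapest open site.
  A→D-β 8, B→D-β 9, C→D-β 15, D→D-β 19, E→D-β 36, F→D-β 37
  crew travel cost 124, fixed 39 → total 163.
Compare {D-α, D-β}: crew travel cost 117 + fixed 109 = 226.
Compare {D-α}: crew travel cost 212 + fixed 70 = 282.

163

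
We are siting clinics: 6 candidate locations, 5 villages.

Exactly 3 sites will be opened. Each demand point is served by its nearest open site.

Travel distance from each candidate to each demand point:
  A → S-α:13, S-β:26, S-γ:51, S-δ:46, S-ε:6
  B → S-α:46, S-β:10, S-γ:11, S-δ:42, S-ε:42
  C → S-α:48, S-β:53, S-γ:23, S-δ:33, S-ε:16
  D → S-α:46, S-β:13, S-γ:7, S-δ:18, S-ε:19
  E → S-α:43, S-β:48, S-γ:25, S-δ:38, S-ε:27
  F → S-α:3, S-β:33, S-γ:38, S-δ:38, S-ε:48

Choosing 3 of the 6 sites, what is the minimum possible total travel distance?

Open {A, D, F}.
  S-α→F 3, S-β→D 13, S-γ→D 7, S-δ→D 18, S-ε→A 6  ⇒ total 47.
Compare {A, B, D}: total 54.
Compare {A, C, D}: total 57.
No size-3 selection does better; minimum is 47.

47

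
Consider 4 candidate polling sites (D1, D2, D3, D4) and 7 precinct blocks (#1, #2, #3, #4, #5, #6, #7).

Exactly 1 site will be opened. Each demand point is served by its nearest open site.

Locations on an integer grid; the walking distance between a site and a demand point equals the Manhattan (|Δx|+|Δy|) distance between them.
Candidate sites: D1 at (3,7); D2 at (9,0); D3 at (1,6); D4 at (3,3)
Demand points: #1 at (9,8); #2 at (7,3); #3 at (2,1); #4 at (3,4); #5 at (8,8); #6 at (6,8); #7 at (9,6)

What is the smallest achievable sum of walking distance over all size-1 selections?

Open {D1}.
  #1→D1 7, #2→D1 8, #3→D1 7, #4→D1 3, #5→D1 6, #6→D1 4, #7→D1 7  ⇒ total 42.
Compare {D4}: total 46.
Compare {D3}: total 53.
No size-1 selection does better; minimum is 42.

42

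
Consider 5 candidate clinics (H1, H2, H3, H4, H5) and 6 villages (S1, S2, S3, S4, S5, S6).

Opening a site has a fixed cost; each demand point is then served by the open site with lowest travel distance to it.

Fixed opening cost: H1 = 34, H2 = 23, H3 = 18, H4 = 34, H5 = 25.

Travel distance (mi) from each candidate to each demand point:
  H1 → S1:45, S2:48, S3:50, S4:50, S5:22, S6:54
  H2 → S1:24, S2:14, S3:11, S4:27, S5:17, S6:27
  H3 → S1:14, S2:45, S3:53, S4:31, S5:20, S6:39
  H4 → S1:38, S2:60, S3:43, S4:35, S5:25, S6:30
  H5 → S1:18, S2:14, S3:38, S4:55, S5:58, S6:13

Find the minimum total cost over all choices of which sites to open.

143

Open {H2}: assign each demand point to its cheapest open site.
  S1→H2 24, S2→H2 14, S3→H2 11, S4→H2 27, S5→H2 17, S6→H2 27
  travel distance 120, fixed 23 → total 143.
Compare {H2, H5}: travel distance 100 + fixed 48 = 148.
Compare {H2, H3}: travel distance 110 + fixed 41 = 151.
Compare {H2, H3, H5}: travel distance 96 + fixed 66 = 162.
All other subsets cost ≥ 148. Minimum total cost: 143.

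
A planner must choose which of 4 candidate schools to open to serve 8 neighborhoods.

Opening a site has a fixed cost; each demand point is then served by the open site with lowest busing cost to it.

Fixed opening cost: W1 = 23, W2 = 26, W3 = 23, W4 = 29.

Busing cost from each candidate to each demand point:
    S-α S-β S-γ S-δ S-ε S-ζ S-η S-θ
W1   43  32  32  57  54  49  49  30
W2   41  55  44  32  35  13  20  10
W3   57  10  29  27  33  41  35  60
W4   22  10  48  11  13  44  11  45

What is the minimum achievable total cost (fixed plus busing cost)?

Open {W2, W4}: assign each demand point to its cheapest open site.
  S-α→W4 22, S-β→W4 10, S-γ→W2 44, S-δ→W4 11, S-ε→W4 13, S-ζ→W2 13, S-η→W4 11, S-θ→W2 10
  busing cost 134, fixed 55 → total 189.
Compare {W2, W3, W4}: busing cost 119 + fixed 78 = 197.
Compare {W1, W2, W4}: busing cost 122 + fixed 78 = 200.
Compare {W1, W2, W3, W4}: busing cost 119 + fixed 101 = 220.
All other subsets cost ≥ 197. Minimum total cost: 189.

189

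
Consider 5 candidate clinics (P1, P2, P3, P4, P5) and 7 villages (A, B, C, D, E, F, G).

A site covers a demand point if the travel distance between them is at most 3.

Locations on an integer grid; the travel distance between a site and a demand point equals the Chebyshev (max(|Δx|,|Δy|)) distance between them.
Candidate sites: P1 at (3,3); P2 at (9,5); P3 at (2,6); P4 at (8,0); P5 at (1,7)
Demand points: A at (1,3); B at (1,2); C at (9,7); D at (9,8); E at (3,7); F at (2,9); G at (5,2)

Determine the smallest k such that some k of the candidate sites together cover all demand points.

Coverage sets (demand points within 3 of each site):
  P1: {A, B, G}
  P2: {C, D}
  P3: {A, E, F}
  P4: {G}
  P5: {E, F}
No 2 sites suffice: every size-2 union leaves at least one demand point uncovered.
But {P1, P2, P3} covers everything, so the minimum is 3.

3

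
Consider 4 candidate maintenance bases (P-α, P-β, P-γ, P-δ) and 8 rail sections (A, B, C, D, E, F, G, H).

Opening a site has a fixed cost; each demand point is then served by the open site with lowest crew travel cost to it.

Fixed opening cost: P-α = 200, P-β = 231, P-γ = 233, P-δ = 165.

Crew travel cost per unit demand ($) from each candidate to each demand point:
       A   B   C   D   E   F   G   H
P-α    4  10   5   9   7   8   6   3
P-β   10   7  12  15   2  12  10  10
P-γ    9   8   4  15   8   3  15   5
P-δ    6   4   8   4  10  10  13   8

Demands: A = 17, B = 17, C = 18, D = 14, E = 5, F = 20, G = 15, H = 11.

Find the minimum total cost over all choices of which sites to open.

965

Open {P-α, P-δ}: assign each demand point to its cheapest open site.
  A→P-α 17×4=68, B→P-δ 17×4=68, C→P-α 18×5=90, D→P-δ 14×4=56, E→P-α 5×7=35, F→P-α 20×8=160, G→P-α 15×6=90, H→P-α 11×3=33
  crew travel cost 600, fixed 365 → total 965.
Compare {P-α}: crew travel cost 772 + fixed 200 = 972.
Compare {P-γ, P-δ}: crew travel cost 648 + fixed 398 = 1046.
Compare {P-α, P-γ}: crew travel cost 620 + fixed 433 = 1053.
All other subsets cost ≥ 972. Minimum total cost: 965.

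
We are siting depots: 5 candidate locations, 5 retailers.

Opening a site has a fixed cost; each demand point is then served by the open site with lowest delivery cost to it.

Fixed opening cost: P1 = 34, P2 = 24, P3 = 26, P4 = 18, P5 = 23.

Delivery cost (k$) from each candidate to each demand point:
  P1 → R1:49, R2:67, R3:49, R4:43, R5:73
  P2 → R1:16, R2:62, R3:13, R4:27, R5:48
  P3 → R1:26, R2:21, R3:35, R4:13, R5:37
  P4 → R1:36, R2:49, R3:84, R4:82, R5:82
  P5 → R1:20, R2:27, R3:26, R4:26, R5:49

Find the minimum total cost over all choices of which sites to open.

150

Open {P2, P3}: assign each demand point to its cheapest open site.
  R1→P2 16, R2→P3 21, R3→P2 13, R4→P3 13, R5→P3 37
  delivery cost 100, fixed 50 → total 150.
Compare {P3}: delivery cost 132 + fixed 26 = 158.
Compare {P3, P5}: delivery cost 117 + fixed 49 = 166.
Compare {P2, P3, P4}: delivery cost 100 + fixed 68 = 168.
All other subsets cost ≥ 158. Minimum total cost: 150.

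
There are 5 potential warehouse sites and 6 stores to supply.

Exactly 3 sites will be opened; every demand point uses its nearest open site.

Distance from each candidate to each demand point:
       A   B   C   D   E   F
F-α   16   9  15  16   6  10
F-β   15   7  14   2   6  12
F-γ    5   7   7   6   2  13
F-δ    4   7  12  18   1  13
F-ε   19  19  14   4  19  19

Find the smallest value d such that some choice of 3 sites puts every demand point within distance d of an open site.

Open {F-α, F-β, F-γ}.
  Farthest demand point is F at distance 10 (to F-α); all others are ≤ 10.
With {F-α, F-γ, F-δ} the worst case is 10.
With {F-α, F-γ, F-ε} the worst case is 10.
No size-3 selection achieves below 10.

10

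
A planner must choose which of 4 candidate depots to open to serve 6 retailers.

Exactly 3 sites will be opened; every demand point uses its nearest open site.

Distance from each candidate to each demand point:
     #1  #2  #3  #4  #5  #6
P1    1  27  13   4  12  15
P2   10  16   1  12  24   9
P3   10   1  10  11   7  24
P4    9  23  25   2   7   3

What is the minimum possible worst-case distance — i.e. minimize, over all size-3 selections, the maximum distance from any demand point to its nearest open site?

Open {P1, P2, P3}.
  Farthest demand point is #6 at distance 9 (to P2); all others are ≤ 9.
With {P2, P3, P4} the worst case is 9.
With {P1, P3, P4} the worst case is 10.
No size-3 selection achieves below 9.

9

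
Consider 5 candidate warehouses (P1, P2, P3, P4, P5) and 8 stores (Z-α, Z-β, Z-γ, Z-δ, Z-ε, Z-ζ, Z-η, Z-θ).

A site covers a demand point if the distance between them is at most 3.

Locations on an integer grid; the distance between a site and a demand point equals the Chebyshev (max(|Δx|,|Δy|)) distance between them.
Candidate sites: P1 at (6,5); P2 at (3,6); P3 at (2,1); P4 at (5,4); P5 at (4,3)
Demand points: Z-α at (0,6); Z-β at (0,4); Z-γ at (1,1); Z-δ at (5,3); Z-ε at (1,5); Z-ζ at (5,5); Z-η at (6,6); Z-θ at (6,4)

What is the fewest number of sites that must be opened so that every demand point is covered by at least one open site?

2

Coverage sets (demand points within 3 of each site):
  P1: {Z-δ, Z-ζ, Z-η, Z-θ}
  P2: {Z-α, Z-β, Z-δ, Z-ε, Z-ζ, Z-η, Z-θ}
  P3: {Z-β, Z-γ, Z-δ}
  P4: {Z-δ, Z-ζ, Z-η, Z-θ}
  P5: {Z-γ, Z-δ, Z-ε, Z-ζ, Z-η, Z-θ}
No single site covers all 8 demand points.
But {P2, P3} covers everything, so the minimum is 2.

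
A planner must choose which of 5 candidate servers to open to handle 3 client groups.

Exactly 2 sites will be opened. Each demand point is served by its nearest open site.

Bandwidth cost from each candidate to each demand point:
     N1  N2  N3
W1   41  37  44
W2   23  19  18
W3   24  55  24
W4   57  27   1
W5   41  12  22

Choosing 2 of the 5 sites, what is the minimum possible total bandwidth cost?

43

Open {W2, W4}.
  N1→W2 23, N2→W2 19, N3→W4 1  ⇒ total 43.
Compare {W3, W4}: total 52.
Compare {W2, W5}: total 53.
No size-2 selection does better; minimum is 43.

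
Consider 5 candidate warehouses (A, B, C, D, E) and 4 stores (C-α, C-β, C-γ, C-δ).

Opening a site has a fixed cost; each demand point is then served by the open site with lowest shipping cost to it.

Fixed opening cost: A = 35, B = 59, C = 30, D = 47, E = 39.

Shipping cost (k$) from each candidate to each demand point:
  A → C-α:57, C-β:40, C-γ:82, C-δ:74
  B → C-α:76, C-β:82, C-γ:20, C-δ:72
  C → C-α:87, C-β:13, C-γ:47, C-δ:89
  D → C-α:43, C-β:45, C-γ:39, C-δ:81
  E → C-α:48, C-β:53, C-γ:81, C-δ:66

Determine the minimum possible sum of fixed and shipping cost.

243

Open {C, E}: assign each demand point to its cheapest open site.
  C-α→E 48, C-β→C 13, C-γ→C 47, C-δ→E 66
  shipping cost 174, fixed 69 → total 243.
Compare {C, D}: shipping cost 176 + fixed 77 = 253.
Compare {D}: shipping cost 208 + fixed 47 = 255.
Compare {A, C}: shipping cost 191 + fixed 65 = 256.
All other subsets cost ≥ 253. Minimum total cost: 243.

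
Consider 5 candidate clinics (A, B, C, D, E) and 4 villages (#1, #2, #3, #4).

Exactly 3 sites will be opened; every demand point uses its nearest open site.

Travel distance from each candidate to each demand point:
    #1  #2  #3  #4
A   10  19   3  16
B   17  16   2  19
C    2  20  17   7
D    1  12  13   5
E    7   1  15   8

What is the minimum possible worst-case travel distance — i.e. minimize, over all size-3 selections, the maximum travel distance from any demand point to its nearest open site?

Open {A, D, E}.
  Farthest demand point is #4 at travel distance 5 (to D); all others are ≤ 5.
With {B, D, E} the worst case is 5.
With {A, C, E} the worst case is 7.
No size-3 selection achieves below 5.

5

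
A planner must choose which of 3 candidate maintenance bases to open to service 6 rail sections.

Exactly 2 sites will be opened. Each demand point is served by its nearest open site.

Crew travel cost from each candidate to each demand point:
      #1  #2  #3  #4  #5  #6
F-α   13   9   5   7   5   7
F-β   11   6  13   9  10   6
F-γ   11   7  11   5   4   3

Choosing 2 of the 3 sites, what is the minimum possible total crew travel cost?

35

Open {F-α, F-γ}.
  #1→F-γ 11, #2→F-γ 7, #3→F-α 5, #4→F-γ 5, #5→F-γ 4, #6→F-γ 3  ⇒ total 35.
Compare {F-α, F-β}: total 40.
Compare {F-β, F-γ}: total 40.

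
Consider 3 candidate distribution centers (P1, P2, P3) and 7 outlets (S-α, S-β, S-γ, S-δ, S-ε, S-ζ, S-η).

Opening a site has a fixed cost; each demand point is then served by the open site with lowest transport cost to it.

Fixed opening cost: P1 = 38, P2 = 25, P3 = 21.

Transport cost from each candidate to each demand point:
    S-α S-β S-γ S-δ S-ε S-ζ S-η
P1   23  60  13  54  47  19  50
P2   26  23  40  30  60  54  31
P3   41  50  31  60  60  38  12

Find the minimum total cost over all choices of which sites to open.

249

Open {P1, P2}: assign each demand point to its cheapest open site.
  S-α→P1 23, S-β→P2 23, S-γ→P1 13, S-δ→P2 30, S-ε→P1 47, S-ζ→P1 19, S-η→P2 31
  transport cost 186, fixed 63 → total 249.
Compare {P1, P2, P3}: transport cost 167 + fixed 84 = 251.
Compare {P2, P3}: transport cost 220 + fixed 46 = 266.
Compare {P1, P3}: transport cost 218 + fixed 59 = 277.
All other subsets cost ≥ 251. Minimum total cost: 249.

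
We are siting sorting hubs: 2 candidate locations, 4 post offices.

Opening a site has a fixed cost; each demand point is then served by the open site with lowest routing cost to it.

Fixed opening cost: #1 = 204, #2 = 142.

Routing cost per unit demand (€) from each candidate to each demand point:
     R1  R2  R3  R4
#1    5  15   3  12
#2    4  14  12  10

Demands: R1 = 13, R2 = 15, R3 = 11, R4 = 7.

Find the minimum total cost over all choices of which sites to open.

606

Open {#2}: assign each demand point to its cheapest open site.
  R1→#2 13×4=52, R2→#2 15×14=210, R3→#2 11×12=132, R4→#2 7×10=70
  routing cost 464, fixed 142 → total 606.
Compare {#1}: routing cost 407 + fixed 204 = 611.
Compare {#1, #2}: routing cost 365 + fixed 346 = 711.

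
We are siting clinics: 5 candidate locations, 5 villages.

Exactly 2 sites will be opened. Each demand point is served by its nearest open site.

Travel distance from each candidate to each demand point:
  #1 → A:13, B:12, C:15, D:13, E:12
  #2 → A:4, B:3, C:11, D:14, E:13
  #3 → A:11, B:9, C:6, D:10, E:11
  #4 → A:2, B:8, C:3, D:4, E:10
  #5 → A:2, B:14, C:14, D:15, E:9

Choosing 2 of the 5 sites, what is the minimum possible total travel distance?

Open {#2, #4}.
  A→#4 2, B→#2 3, C→#4 3, D→#4 4, E→#4 10  ⇒ total 22.
Compare {#4, #5}: total 26.
Compare {#1, #4}: total 27.
No size-2 selection does better; minimum is 22.

22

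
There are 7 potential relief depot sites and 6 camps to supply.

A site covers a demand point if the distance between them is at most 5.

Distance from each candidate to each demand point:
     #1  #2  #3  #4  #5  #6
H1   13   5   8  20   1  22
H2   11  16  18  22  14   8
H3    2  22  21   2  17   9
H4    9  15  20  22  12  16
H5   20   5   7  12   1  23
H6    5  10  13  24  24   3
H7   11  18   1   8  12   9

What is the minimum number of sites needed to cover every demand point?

Coverage sets (demand points within 5 of each site):
  H1: {#2, #5}
  H2: {}
  H3: {#1, #4}
  H4: {}
  H5: {#2, #5}
  H6: {#1, #6}
  H7: {#3}
No 3 sites suffice: every size-3 union leaves at least one demand point uncovered.
But {H1, H3, H6, H7} covers everything, so the minimum is 4.

4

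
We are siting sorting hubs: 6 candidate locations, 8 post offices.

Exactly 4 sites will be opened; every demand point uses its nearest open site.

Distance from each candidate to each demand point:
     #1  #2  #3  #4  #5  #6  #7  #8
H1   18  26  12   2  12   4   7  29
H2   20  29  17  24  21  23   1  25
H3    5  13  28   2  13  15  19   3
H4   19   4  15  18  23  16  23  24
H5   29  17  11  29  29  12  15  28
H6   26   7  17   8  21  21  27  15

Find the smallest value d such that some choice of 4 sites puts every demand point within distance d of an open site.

Open {H1, H2, H3, H4}.
  Farthest demand point is #3 at distance 12 (to H1); all others are ≤ 12.
With {H1, H2, H3, H6} the worst case is 12.
With {H1, H3, H4, H5} the worst case is 12.
No size-4 selection achieves below 12.

12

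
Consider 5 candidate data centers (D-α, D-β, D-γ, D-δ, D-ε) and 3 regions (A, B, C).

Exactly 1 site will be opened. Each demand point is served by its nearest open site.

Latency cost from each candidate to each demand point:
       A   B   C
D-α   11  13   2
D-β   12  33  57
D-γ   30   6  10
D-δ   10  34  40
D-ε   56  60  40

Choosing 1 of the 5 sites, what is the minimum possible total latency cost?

Open {D-α}.
  A→D-α 11, B→D-α 13, C→D-α 2  ⇒ total 26.
Compare {D-γ}: total 46.
Compare {D-δ}: total 84.
No size-1 selection does better; minimum is 26.

26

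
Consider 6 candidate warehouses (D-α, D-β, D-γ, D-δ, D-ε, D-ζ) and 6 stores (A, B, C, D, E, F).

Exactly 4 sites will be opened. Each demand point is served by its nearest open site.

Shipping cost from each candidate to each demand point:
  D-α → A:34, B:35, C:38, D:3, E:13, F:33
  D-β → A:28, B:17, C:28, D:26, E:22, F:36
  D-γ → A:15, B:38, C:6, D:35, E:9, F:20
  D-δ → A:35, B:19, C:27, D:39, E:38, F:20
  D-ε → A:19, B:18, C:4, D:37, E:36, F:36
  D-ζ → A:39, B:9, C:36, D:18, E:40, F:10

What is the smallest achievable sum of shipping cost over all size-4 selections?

50

Open {D-α, D-γ, D-ε, D-ζ}.
  A→D-γ 15, B→D-ζ 9, C→D-ε 4, D→D-α 3, E→D-γ 9, F→D-ζ 10  ⇒ total 50.
Compare {D-α, D-β, D-γ, D-ζ}: total 52.
Compare {D-α, D-γ, D-δ, D-ζ}: total 52.
No size-4 selection does better; minimum is 50.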